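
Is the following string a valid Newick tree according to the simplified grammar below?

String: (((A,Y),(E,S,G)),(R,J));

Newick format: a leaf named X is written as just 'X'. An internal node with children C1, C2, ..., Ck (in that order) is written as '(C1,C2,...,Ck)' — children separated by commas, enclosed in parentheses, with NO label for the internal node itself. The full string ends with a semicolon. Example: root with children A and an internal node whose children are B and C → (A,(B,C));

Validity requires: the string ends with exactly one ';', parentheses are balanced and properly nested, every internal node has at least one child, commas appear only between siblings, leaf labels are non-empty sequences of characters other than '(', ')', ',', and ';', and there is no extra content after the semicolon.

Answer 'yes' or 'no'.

Input: (((A,Y),(E,S,G)),(R,J));
Paren balance: 5 '(' vs 5 ')' OK
Ends with single ';': True
Full parse: OK
Valid: True

Answer: yes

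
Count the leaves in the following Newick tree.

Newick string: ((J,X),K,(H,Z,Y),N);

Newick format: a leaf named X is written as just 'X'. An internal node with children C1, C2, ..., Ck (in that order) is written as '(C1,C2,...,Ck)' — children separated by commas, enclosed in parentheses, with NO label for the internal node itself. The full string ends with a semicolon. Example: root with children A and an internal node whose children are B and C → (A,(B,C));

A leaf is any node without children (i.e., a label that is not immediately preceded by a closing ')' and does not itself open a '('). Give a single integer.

Newick: ((J,X),K,(H,Z,Y),N);
Scan left-to-right; a leaf is any maximal label run not followed by '(':
  pos 2: leaf 'J' → count = 1
  pos 4: leaf 'X' → count = 2
  pos 7: leaf 'K' → count = 3
  pos 10: leaf 'H' → count = 4
  pos 12: leaf 'Z' → count = 5
  pos 14: leaf 'Y' → count = 6
  pos 17: leaf 'N' → count = 7
Total leaves: 7

Answer: 7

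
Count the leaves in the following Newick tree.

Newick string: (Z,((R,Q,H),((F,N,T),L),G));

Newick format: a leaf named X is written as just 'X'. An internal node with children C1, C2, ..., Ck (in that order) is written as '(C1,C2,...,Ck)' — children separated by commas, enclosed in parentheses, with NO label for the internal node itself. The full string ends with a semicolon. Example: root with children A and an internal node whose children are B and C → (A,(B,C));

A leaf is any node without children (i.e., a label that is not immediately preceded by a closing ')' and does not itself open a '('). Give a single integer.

Newick: (Z,((R,Q,H),((F,N,T),L),G));
Scan left-to-right; a leaf is any maximal label run not followed by '(':
  pos 1: leaf 'Z' → count = 1
  pos 5: leaf 'R' → count = 2
  pos 7: leaf 'Q' → count = 3
  pos 9: leaf 'H' → count = 4
  pos 14: leaf 'F' → count = 5
  pos 16: leaf 'N' → count = 6
  pos 18: leaf 'T' → count = 7
  pos 21: leaf 'L' → count = 8
  pos 24: leaf 'G' → count = 9
Total leaves: 9

Answer: 9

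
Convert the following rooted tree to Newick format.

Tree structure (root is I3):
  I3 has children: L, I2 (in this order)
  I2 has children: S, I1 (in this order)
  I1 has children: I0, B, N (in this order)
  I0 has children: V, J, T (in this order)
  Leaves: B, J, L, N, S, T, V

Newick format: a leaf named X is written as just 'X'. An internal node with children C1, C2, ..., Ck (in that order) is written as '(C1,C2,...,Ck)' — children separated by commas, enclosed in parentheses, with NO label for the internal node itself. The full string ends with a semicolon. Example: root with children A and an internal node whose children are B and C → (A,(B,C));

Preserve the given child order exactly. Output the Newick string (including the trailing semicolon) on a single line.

internal I3 with children ['L', 'I2']
  leaf 'L' → 'L'
  internal I2 with children ['S', 'I1']
    leaf 'S' → 'S'
    internal I1 with children ['I0', 'B', 'N']
      internal I0 with children ['V', 'J', 'T']
        leaf 'V' → 'V'
        leaf 'J' → 'J'
        leaf 'T' → 'T'
      → '(V,J,T)'
      leaf 'B' → 'B'
      leaf 'N' → 'N'
    → '((V,J,T),B,N)'
  → '(S,((V,J,T),B,N))'
→ '(L,(S,((V,J,T),B,N)))'
Final: (L,(S,((V,J,T),B,N)));

Answer: (L,(S,((V,J,T),B,N)));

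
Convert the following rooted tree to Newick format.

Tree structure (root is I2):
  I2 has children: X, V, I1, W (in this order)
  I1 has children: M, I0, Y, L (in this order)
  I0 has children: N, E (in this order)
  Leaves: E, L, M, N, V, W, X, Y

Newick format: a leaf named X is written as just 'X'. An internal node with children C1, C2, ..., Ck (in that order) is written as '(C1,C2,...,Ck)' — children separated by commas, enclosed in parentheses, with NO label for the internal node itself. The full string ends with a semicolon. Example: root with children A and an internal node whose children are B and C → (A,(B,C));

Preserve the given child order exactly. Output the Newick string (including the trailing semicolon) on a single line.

Answer: (X,V,(M,(N,E),Y,L),W);

Derivation:
internal I2 with children ['X', 'V', 'I1', 'W']
  leaf 'X' → 'X'
  leaf 'V' → 'V'
  internal I1 with children ['M', 'I0', 'Y', 'L']
    leaf 'M' → 'M'
    internal I0 with children ['N', 'E']
      leaf 'N' → 'N'
      leaf 'E' → 'E'
    → '(N,E)'
    leaf 'Y' → 'Y'
    leaf 'L' → 'L'
  → '(M,(N,E),Y,L)'
  leaf 'W' → 'W'
→ '(X,V,(M,(N,E),Y,L),W)'
Final: (X,V,(M,(N,E),Y,L),W);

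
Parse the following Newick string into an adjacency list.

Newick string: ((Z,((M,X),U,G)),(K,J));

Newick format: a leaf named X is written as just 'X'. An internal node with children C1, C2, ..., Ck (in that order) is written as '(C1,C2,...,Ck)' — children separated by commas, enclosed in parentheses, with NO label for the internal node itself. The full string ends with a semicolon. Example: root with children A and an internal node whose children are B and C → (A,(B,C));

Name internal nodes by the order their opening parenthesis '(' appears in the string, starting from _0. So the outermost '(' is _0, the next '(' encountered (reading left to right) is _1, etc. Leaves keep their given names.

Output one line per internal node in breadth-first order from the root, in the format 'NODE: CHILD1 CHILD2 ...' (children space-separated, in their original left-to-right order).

Answer: _0: _1 _4
_1: Z _2
_4: K J
_2: _3 U G
_3: M X

Derivation:
Input: ((Z,((M,X),U,G)),(K,J));
Scanning left-to-right, naming '(' by encounter order:
  pos 0: '(' -> open internal node _0 (depth 1)
  pos 1: '(' -> open internal node _1 (depth 2)
  pos 4: '(' -> open internal node _2 (depth 3)
  pos 5: '(' -> open internal node _3 (depth 4)
  pos 9: ')' -> close internal node _3 (now at depth 3)
  pos 14: ')' -> close internal node _2 (now at depth 2)
  pos 15: ')' -> close internal node _1 (now at depth 1)
  pos 17: '(' -> open internal node _4 (depth 2)
  pos 21: ')' -> close internal node _4 (now at depth 1)
  pos 22: ')' -> close internal node _0 (now at depth 0)
Total internal nodes: 5
BFS adjacency from root:
  _0: _1 _4
  _1: Z _2
  _4: K J
  _2: _3 U G
  _3: M X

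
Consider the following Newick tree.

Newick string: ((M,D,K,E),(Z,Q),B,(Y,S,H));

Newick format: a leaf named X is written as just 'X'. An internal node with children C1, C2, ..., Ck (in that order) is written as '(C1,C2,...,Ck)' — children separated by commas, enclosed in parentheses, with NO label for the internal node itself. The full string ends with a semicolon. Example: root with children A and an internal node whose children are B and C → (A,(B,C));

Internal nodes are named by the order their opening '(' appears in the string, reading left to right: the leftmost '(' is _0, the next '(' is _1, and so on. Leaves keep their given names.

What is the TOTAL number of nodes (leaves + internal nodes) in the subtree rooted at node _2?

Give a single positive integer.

Answer: 3

Derivation:
Newick: ((M,D,K,E),(Z,Q),B,(Y,S,H));
Locate _2: it is the '(' at position 11 (the 3rd '(' reading left to right).
Query: subtree rooted at _2
_2: subtree_size = 1 + 2
  Z: subtree_size = 1 + 0
  Q: subtree_size = 1 + 0
Total subtree size of _2: 3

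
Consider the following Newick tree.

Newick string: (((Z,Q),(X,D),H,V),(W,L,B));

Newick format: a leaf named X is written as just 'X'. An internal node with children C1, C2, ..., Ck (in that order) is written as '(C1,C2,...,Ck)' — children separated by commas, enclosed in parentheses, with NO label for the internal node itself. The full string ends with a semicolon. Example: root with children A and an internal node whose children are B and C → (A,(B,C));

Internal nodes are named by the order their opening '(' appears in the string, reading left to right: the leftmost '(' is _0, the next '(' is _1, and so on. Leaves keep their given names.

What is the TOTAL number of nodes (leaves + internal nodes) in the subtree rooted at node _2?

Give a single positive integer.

Newick: (((Z,Q),(X,D),H,V),(W,L,B));
Locate _2: it is the '(' at position 2 (the 3rd '(' reading left to right).
Query: subtree rooted at _2
_2: subtree_size = 1 + 2
  Z: subtree_size = 1 + 0
  Q: subtree_size = 1 + 0
Total subtree size of _2: 3

Answer: 3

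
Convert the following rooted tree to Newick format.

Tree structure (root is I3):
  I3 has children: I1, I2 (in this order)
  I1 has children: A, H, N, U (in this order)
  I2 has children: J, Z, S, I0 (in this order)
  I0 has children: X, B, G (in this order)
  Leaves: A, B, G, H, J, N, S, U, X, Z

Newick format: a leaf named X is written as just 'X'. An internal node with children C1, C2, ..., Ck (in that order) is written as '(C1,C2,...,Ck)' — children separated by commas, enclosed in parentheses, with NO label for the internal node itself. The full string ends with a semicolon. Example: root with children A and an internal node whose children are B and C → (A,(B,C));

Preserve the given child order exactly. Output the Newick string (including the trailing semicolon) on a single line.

internal I3 with children ['I1', 'I2']
  internal I1 with children ['A', 'H', 'N', 'U']
    leaf 'A' → 'A'
    leaf 'H' → 'H'
    leaf 'N' → 'N'
    leaf 'U' → 'U'
  → '(A,H,N,U)'
  internal I2 with children ['J', 'Z', 'S', 'I0']
    leaf 'J' → 'J'
    leaf 'Z' → 'Z'
    leaf 'S' → 'S'
    internal I0 with children ['X', 'B', 'G']
      leaf 'X' → 'X'
      leaf 'B' → 'B'
      leaf 'G' → 'G'
    → '(X,B,G)'
  → '(J,Z,S,(X,B,G))'
→ '((A,H,N,U),(J,Z,S,(X,B,G)))'
Final: ((A,H,N,U),(J,Z,S,(X,B,G)));

Answer: ((A,H,N,U),(J,Z,S,(X,B,G)));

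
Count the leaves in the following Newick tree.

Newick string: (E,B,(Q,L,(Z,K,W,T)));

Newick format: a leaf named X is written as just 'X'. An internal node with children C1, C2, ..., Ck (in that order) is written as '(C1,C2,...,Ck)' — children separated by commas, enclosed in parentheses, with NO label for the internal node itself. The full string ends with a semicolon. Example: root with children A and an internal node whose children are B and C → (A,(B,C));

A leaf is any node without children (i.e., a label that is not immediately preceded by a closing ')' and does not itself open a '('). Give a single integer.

Newick: (E,B,(Q,L,(Z,K,W,T)));
Scan left-to-right; a leaf is any maximal label run not followed by '(':
  pos 1: leaf 'E' → count = 1
  pos 3: leaf 'B' → count = 2
  pos 6: leaf 'Q' → count = 3
  pos 8: leaf 'L' → count = 4
  pos 11: leaf 'Z' → count = 5
  pos 13: leaf 'K' → count = 6
  pos 15: leaf 'W' → count = 7
  pos 17: leaf 'T' → count = 8
Total leaves: 8

Answer: 8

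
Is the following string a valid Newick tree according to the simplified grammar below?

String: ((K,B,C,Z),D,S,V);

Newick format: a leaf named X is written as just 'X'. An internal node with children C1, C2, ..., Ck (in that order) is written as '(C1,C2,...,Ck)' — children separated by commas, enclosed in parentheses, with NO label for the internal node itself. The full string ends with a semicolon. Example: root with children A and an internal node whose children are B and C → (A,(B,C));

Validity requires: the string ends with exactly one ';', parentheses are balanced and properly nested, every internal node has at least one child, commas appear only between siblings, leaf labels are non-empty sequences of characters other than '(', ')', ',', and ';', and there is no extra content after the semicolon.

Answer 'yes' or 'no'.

Input: ((K,B,C,Z),D,S,V);
Paren balance: 2 '(' vs 2 ')' OK
Ends with single ';': True
Full parse: OK
Valid: True

Answer: yes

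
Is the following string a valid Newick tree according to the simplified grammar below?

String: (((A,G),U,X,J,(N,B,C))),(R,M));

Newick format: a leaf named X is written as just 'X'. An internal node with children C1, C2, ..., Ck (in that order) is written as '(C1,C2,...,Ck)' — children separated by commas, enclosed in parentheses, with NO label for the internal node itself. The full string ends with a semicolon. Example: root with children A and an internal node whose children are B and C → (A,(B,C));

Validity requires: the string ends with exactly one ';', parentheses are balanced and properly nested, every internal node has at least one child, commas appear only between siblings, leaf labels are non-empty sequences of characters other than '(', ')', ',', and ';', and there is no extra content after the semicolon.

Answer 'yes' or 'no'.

Answer: no

Derivation:
Input: (((A,G),U,X,J,(N,B,C))),(R,M));
Paren balance: 5 '(' vs 6 ')' MISMATCH
Ends with single ';': True
Full parse: FAILS (extra content after tree at pos 23)
Valid: False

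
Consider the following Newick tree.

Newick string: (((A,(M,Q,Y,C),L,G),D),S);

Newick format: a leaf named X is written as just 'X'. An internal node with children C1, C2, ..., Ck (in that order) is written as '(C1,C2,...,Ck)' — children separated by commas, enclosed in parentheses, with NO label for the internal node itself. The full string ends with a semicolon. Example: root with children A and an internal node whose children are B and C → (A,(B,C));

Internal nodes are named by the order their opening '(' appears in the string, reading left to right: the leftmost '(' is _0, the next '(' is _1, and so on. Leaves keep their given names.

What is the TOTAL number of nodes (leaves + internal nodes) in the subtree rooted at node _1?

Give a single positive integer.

Answer: 11

Derivation:
Newick: (((A,(M,Q,Y,C),L,G),D),S);
Locate _1: it is the '(' at position 1 (the 2nd '(' reading left to right).
Query: subtree rooted at _1
_1: subtree_size = 1 + 10
  _2: subtree_size = 1 + 8
    A: subtree_size = 1 + 0
    _3: subtree_size = 1 + 4
      M: subtree_size = 1 + 0
      Q: subtree_size = 1 + 0
      Y: subtree_size = 1 + 0
      C: subtree_size = 1 + 0
    L: subtree_size = 1 + 0
    G: subtree_size = 1 + 0
  D: subtree_size = 1 + 0
Total subtree size of _1: 11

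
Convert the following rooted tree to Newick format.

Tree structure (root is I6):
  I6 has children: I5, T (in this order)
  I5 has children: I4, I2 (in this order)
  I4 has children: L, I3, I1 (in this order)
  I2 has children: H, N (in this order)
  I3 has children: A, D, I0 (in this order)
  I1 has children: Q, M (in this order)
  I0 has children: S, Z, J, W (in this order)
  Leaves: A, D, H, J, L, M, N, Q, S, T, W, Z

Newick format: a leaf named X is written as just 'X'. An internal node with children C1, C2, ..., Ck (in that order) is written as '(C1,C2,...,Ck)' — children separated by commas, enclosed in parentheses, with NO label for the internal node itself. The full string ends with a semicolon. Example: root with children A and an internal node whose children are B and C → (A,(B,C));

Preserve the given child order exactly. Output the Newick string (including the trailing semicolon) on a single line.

Answer: (((L,(A,D,(S,Z,J,W)),(Q,M)),(H,N)),T);

Derivation:
internal I6 with children ['I5', 'T']
  internal I5 with children ['I4', 'I2']
    internal I4 with children ['L', 'I3', 'I1']
      leaf 'L' → 'L'
      internal I3 with children ['A', 'D', 'I0']
        leaf 'A' → 'A'
        leaf 'D' → 'D'
        internal I0 with children ['S', 'Z', 'J', 'W']
          leaf 'S' → 'S'
          leaf 'Z' → 'Z'
          leaf 'J' → 'J'
          leaf 'W' → 'W'
        → '(S,Z,J,W)'
      → '(A,D,(S,Z,J,W))'
      internal I1 with children ['Q', 'M']
        leaf 'Q' → 'Q'
        leaf 'M' → 'M'
      → '(Q,M)'
    → '(L,(A,D,(S,Z,J,W)),(Q,M))'
    internal I2 with children ['H', 'N']
      leaf 'H' → 'H'
      leaf 'N' → 'N'
    → '(H,N)'
  → '((L,(A,D,(S,Z,J,W)),(Q,M)),(H,N))'
  leaf 'T' → 'T'
→ '(((L,(A,D,(S,Z,J,W)),(Q,M)),(H,N)),T)'
Final: (((L,(A,D,(S,Z,J,W)),(Q,M)),(H,N)),T);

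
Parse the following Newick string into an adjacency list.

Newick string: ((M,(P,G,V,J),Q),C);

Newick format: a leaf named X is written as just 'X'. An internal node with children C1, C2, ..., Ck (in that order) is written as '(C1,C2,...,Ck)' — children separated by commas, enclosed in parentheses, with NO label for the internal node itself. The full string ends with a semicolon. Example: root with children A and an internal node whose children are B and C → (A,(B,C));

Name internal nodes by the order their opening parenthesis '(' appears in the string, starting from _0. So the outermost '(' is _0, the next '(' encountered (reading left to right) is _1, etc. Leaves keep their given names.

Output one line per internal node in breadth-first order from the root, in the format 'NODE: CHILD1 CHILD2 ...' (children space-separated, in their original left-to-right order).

Input: ((M,(P,G,V,J),Q),C);
Scanning left-to-right, naming '(' by encounter order:
  pos 0: '(' -> open internal node _0 (depth 1)
  pos 1: '(' -> open internal node _1 (depth 2)
  pos 4: '(' -> open internal node _2 (depth 3)
  pos 12: ')' -> close internal node _2 (now at depth 2)
  pos 15: ')' -> close internal node _1 (now at depth 1)
  pos 18: ')' -> close internal node _0 (now at depth 0)
Total internal nodes: 3
BFS adjacency from root:
  _0: _1 C
  _1: M _2 Q
  _2: P G V J

Answer: _0: _1 C
_1: M _2 Q
_2: P G V J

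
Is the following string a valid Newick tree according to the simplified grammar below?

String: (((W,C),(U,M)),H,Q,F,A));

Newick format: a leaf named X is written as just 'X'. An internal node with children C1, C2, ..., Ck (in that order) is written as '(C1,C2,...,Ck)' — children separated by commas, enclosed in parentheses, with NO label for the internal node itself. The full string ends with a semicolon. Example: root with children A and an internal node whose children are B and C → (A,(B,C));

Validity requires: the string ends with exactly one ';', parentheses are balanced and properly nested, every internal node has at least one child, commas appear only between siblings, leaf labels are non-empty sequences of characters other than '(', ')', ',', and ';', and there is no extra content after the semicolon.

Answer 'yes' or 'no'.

Answer: no

Derivation:
Input: (((W,C),(U,M)),H,Q,F,A));
Paren balance: 4 '(' vs 5 ')' MISMATCH
Ends with single ';': True
Full parse: FAILS (extra content after tree at pos 23)
Valid: False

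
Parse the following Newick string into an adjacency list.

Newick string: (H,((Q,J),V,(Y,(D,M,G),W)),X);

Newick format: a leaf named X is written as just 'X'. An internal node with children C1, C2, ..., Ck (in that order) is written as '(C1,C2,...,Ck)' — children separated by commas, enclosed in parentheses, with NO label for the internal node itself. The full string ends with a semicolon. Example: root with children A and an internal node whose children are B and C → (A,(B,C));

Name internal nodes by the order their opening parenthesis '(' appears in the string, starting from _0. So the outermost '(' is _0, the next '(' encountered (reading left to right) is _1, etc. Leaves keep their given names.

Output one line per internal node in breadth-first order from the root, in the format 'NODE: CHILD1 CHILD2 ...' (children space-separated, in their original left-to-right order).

Answer: _0: H _1 X
_1: _2 V _3
_2: Q J
_3: Y _4 W
_4: D M G

Derivation:
Input: (H,((Q,J),V,(Y,(D,M,G),W)),X);
Scanning left-to-right, naming '(' by encounter order:
  pos 0: '(' -> open internal node _0 (depth 1)
  pos 3: '(' -> open internal node _1 (depth 2)
  pos 4: '(' -> open internal node _2 (depth 3)
  pos 8: ')' -> close internal node _2 (now at depth 2)
  pos 12: '(' -> open internal node _3 (depth 3)
  pos 15: '(' -> open internal node _4 (depth 4)
  pos 21: ')' -> close internal node _4 (now at depth 3)
  pos 24: ')' -> close internal node _3 (now at depth 2)
  pos 25: ')' -> close internal node _1 (now at depth 1)
  pos 28: ')' -> close internal node _0 (now at depth 0)
Total internal nodes: 5
BFS adjacency from root:
  _0: H _1 X
  _1: _2 V _3
  _2: Q J
  _3: Y _4 W
  _4: D M G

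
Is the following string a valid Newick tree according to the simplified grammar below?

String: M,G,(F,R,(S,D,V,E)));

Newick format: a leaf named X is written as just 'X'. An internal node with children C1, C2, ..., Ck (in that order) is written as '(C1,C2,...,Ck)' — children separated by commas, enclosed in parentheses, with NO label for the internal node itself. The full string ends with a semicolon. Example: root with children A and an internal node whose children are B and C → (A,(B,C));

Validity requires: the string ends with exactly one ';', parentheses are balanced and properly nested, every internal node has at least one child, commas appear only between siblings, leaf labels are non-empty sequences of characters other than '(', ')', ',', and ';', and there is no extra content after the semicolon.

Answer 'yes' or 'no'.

Answer: no

Derivation:
Input: M,G,(F,R,(S,D,V,E)));
Paren balance: 2 '(' vs 3 ')' MISMATCH
Ends with single ';': True
Full parse: FAILS (extra content after tree at pos 1)
Valid: False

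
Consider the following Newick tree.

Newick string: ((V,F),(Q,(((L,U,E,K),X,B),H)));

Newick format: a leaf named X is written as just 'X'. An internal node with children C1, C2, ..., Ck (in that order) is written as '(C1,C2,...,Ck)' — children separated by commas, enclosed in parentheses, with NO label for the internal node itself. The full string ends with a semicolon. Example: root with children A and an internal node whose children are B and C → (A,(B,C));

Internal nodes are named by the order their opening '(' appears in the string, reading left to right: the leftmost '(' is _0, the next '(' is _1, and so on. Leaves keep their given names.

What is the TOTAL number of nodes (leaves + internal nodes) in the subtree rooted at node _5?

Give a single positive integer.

Answer: 5

Derivation:
Newick: ((V,F),(Q,(((L,U,E,K),X,B),H)));
Locate _5: it is the '(' at position 12 (the 6th '(' reading left to right).
Query: subtree rooted at _5
_5: subtree_size = 1 + 4
  L: subtree_size = 1 + 0
  U: subtree_size = 1 + 0
  E: subtree_size = 1 + 0
  K: subtree_size = 1 + 0
Total subtree size of _5: 5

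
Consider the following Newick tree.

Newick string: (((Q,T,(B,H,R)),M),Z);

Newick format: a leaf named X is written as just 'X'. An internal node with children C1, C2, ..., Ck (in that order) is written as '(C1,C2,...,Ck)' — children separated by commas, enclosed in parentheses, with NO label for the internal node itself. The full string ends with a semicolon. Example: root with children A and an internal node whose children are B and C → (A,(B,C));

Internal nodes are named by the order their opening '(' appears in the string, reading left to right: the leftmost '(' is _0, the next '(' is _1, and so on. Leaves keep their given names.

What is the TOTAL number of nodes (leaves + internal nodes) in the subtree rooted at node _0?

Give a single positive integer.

Newick: (((Q,T,(B,H,R)),M),Z);
Locate _0: it is the '(' at position 0 (the 1st '(' reading left to right).
Query: subtree rooted at _0
_0: subtree_size = 1 + 10
  _1: subtree_size = 1 + 8
    _2: subtree_size = 1 + 6
      Q: subtree_size = 1 + 0
      T: subtree_size = 1 + 0
      _3: subtree_size = 1 + 3
        B: subtree_size = 1 + 0
        H: subtree_size = 1 + 0
        R: subtree_size = 1 + 0
    M: subtree_size = 1 + 0
  Z: subtree_size = 1 + 0
Total subtree size of _0: 11

Answer: 11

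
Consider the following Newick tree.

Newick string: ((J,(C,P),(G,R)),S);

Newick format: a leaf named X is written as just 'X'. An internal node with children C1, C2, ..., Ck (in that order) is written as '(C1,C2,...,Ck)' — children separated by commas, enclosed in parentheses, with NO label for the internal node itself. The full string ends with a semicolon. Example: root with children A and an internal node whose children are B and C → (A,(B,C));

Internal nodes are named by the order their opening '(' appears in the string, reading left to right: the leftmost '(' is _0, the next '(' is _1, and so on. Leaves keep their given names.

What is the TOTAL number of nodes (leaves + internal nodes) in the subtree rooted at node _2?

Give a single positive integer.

Answer: 3

Derivation:
Newick: ((J,(C,P),(G,R)),S);
Locate _2: it is the '(' at position 4 (the 3rd '(' reading left to right).
Query: subtree rooted at _2
_2: subtree_size = 1 + 2
  C: subtree_size = 1 + 0
  P: subtree_size = 1 + 0
Total subtree size of _2: 3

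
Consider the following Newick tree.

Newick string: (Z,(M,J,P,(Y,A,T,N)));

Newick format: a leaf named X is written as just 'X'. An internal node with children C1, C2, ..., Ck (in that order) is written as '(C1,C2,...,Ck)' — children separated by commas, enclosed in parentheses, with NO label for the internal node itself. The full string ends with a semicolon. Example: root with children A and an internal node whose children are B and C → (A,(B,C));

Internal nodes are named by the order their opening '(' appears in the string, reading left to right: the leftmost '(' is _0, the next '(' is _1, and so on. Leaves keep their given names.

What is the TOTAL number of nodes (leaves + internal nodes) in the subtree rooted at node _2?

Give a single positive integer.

Answer: 5

Derivation:
Newick: (Z,(M,J,P,(Y,A,T,N)));
Locate _2: it is the '(' at position 10 (the 3rd '(' reading left to right).
Query: subtree rooted at _2
_2: subtree_size = 1 + 4
  Y: subtree_size = 1 + 0
  A: subtree_size = 1 + 0
  T: subtree_size = 1 + 0
  N: subtree_size = 1 + 0
Total subtree size of _2: 5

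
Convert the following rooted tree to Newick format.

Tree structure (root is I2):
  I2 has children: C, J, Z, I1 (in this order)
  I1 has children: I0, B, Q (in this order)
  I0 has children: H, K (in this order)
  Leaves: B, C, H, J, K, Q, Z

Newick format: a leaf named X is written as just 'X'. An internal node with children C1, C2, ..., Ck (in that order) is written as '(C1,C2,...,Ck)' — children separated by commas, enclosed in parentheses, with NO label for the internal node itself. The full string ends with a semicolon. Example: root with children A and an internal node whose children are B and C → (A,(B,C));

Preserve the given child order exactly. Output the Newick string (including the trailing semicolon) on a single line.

internal I2 with children ['C', 'J', 'Z', 'I1']
  leaf 'C' → 'C'
  leaf 'J' → 'J'
  leaf 'Z' → 'Z'
  internal I1 with children ['I0', 'B', 'Q']
    internal I0 with children ['H', 'K']
      leaf 'H' → 'H'
      leaf 'K' → 'K'
    → '(H,K)'
    leaf 'B' → 'B'
    leaf 'Q' → 'Q'
  → '((H,K),B,Q)'
→ '(C,J,Z,((H,K),B,Q))'
Final: (C,J,Z,((H,K),B,Q));

Answer: (C,J,Z,((H,K),B,Q));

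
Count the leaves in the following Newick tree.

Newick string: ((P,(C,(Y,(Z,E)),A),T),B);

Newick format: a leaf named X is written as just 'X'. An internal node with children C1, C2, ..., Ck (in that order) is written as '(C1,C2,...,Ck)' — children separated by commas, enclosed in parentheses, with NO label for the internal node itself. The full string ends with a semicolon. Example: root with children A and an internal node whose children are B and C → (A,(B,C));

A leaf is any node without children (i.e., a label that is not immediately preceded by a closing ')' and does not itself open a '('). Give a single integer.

Answer: 8

Derivation:
Newick: ((P,(C,(Y,(Z,E)),A),T),B);
Scan left-to-right; a leaf is any maximal label run not followed by '(':
  pos 2: leaf 'P' → count = 1
  pos 5: leaf 'C' → count = 2
  pos 8: leaf 'Y' → count = 3
  pos 11: leaf 'Z' → count = 4
  pos 13: leaf 'E' → count = 5
  pos 17: leaf 'A' → count = 6
  pos 20: leaf 'T' → count = 7
  pos 23: leaf 'B' → count = 8
Total leaves: 8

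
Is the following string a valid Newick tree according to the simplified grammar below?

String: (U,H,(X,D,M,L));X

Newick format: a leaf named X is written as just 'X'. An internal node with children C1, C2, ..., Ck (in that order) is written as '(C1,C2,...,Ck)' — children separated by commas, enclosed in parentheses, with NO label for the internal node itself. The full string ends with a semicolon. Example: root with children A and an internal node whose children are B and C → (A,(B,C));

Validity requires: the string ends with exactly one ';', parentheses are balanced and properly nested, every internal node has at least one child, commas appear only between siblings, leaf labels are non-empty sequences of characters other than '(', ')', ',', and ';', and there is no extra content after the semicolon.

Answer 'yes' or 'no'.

Answer: no

Derivation:
Input: (U,H,(X,D,M,L));X
Paren balance: 2 '(' vs 2 ')' OK
Ends with single ';': False
Full parse: FAILS (must end with ;)
Valid: False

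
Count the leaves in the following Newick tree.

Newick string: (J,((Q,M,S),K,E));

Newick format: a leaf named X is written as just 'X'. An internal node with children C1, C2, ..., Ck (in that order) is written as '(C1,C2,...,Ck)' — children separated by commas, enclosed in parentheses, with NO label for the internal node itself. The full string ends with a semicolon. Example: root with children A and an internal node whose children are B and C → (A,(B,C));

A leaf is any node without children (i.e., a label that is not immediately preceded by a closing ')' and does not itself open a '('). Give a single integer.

Newick: (J,((Q,M,S),K,E));
Scan left-to-right; a leaf is any maximal label run not followed by '(':
  pos 1: leaf 'J' → count = 1
  pos 5: leaf 'Q' → count = 2
  pos 7: leaf 'M' → count = 3
  pos 9: leaf 'S' → count = 4
  pos 12: leaf 'K' → count = 5
  pos 14: leaf 'E' → count = 6
Total leaves: 6

Answer: 6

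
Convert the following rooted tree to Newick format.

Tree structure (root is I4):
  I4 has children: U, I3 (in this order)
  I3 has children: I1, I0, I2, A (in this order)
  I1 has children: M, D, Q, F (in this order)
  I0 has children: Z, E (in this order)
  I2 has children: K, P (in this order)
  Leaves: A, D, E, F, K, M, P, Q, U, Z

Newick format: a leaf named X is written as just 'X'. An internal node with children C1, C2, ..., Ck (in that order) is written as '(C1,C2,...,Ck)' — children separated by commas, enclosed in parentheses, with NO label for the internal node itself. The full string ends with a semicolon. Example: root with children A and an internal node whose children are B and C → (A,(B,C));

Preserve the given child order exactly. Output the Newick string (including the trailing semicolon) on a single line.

internal I4 with children ['U', 'I3']
  leaf 'U' → 'U'
  internal I3 with children ['I1', 'I0', 'I2', 'A']
    internal I1 with children ['M', 'D', 'Q', 'F']
      leaf 'M' → 'M'
      leaf 'D' → 'D'
      leaf 'Q' → 'Q'
      leaf 'F' → 'F'
    → '(M,D,Q,F)'
    internal I0 with children ['Z', 'E']
      leaf 'Z' → 'Z'
      leaf 'E' → 'E'
    → '(Z,E)'
    internal I2 with children ['K', 'P']
      leaf 'K' → 'K'
      leaf 'P' → 'P'
    → '(K,P)'
    leaf 'A' → 'A'
  → '((M,D,Q,F),(Z,E),(K,P),A)'
→ '(U,((M,D,Q,F),(Z,E),(K,P),A))'
Final: (U,((M,D,Q,F),(Z,E),(K,P),A));

Answer: (U,((M,D,Q,F),(Z,E),(K,P),A));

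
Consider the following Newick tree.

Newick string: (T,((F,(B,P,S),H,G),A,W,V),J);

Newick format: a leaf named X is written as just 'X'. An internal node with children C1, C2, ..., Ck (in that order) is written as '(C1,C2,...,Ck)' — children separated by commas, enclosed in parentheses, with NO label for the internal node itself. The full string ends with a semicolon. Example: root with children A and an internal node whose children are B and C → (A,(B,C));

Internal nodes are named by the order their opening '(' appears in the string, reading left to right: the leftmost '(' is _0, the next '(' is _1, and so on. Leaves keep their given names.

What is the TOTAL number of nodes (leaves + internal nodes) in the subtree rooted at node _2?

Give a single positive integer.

Answer: 8

Derivation:
Newick: (T,((F,(B,P,S),H,G),A,W,V),J);
Locate _2: it is the '(' at position 4 (the 3rd '(' reading left to right).
Query: subtree rooted at _2
_2: subtree_size = 1 + 7
  F: subtree_size = 1 + 0
  _3: subtree_size = 1 + 3
    B: subtree_size = 1 + 0
    P: subtree_size = 1 + 0
    S: subtree_size = 1 + 0
  H: subtree_size = 1 + 0
  G: subtree_size = 1 + 0
Total subtree size of _2: 8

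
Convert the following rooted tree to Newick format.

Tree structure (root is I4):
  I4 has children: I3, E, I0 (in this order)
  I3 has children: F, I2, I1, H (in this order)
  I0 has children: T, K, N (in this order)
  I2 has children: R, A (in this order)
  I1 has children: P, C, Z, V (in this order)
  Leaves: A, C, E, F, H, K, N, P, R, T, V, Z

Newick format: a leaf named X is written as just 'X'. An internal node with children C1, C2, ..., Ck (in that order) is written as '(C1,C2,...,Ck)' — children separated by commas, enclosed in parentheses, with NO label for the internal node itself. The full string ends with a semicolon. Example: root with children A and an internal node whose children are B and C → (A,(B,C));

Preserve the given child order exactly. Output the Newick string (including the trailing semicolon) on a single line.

internal I4 with children ['I3', 'E', 'I0']
  internal I3 with children ['F', 'I2', 'I1', 'H']
    leaf 'F' → 'F'
    internal I2 with children ['R', 'A']
      leaf 'R' → 'R'
      leaf 'A' → 'A'
    → '(R,A)'
    internal I1 with children ['P', 'C', 'Z', 'V']
      leaf 'P' → 'P'
      leaf 'C' → 'C'
      leaf 'Z' → 'Z'
      leaf 'V' → 'V'
    → '(P,C,Z,V)'
    leaf 'H' → 'H'
  → '(F,(R,A),(P,C,Z,V),H)'
  leaf 'E' → 'E'
  internal I0 with children ['T', 'K', 'N']
    leaf 'T' → 'T'
    leaf 'K' → 'K'
    leaf 'N' → 'N'
  → '(T,K,N)'
→ '((F,(R,A),(P,C,Z,V),H),E,(T,K,N))'
Final: ((F,(R,A),(P,C,Z,V),H),E,(T,K,N));

Answer: ((F,(R,A),(P,C,Z,V),H),E,(T,K,N));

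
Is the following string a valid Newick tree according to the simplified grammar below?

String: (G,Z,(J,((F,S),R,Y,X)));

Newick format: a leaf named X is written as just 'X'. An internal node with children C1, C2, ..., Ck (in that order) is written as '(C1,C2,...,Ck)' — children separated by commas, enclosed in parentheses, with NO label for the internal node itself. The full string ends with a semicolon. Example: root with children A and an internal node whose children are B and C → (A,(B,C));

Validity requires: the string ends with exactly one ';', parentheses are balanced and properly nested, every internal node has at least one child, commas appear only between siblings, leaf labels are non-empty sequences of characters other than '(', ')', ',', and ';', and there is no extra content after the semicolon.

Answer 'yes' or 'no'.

Input: (G,Z,(J,((F,S),R,Y,X)));
Paren balance: 4 '(' vs 4 ')' OK
Ends with single ';': True
Full parse: OK
Valid: True

Answer: yes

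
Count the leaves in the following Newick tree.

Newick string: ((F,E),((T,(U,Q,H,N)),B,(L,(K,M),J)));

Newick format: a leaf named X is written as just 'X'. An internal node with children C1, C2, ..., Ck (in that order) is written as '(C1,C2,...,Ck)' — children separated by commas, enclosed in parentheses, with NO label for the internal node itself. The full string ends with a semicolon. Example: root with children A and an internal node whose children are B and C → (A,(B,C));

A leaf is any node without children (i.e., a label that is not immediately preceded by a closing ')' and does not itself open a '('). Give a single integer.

Answer: 12

Derivation:
Newick: ((F,E),((T,(U,Q,H,N)),B,(L,(K,M),J)));
Scan left-to-right; a leaf is any maximal label run not followed by '(':
  pos 2: leaf 'F' → count = 1
  pos 4: leaf 'E' → count = 2
  pos 9: leaf 'T' → count = 3
  pos 12: leaf 'U' → count = 4
  pos 14: leaf 'Q' → count = 5
  pos 16: leaf 'H' → count = 6
  pos 18: leaf 'N' → count = 7
  pos 22: leaf 'B' → count = 8
  pos 25: leaf 'L' → count = 9
  pos 28: leaf 'K' → count = 10
  pos 30: leaf 'M' → count = 11
  pos 33: leaf 'J' → count = 12
Total leaves: 12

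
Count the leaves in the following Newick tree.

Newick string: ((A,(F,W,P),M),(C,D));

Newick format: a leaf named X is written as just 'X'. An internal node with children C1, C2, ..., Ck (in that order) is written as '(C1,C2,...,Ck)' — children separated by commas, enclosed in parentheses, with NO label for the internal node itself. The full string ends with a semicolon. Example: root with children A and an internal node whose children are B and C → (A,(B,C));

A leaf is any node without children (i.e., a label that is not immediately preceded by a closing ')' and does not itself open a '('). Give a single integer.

Newick: ((A,(F,W,P),M),(C,D));
Scan left-to-right; a leaf is any maximal label run not followed by '(':
  pos 2: leaf 'A' → count = 1
  pos 5: leaf 'F' → count = 2
  pos 7: leaf 'W' → count = 3
  pos 9: leaf 'P' → count = 4
  pos 12: leaf 'M' → count = 5
  pos 16: leaf 'C' → count = 6
  pos 18: leaf 'D' → count = 7
Total leaves: 7

Answer: 7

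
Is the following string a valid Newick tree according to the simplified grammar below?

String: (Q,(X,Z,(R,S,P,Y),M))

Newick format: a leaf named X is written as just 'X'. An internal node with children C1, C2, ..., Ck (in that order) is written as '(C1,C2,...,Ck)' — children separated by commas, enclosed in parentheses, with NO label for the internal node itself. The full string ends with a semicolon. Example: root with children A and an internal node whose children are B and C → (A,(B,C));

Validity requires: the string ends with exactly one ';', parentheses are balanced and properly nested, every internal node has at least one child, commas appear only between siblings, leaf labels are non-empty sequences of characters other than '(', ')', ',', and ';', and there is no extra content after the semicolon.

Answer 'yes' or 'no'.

Answer: no

Derivation:
Input: (Q,(X,Z,(R,S,P,Y),M))
Paren balance: 3 '(' vs 3 ')' OK
Ends with single ';': False
Full parse: FAILS (must end with ;)
Valid: False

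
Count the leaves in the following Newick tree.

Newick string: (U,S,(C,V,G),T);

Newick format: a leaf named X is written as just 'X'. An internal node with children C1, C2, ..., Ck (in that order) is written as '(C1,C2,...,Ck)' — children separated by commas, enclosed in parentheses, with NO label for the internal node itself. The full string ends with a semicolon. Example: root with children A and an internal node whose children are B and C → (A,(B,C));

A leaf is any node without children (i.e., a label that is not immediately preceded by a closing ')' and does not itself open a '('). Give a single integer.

Newick: (U,S,(C,V,G),T);
Scan left-to-right; a leaf is any maximal label run not followed by '(':
  pos 1: leaf 'U' → count = 1
  pos 3: leaf 'S' → count = 2
  pos 6: leaf 'C' → count = 3
  pos 8: leaf 'V' → count = 4
  pos 10: leaf 'G' → count = 5
  pos 13: leaf 'T' → count = 6
Total leaves: 6

Answer: 6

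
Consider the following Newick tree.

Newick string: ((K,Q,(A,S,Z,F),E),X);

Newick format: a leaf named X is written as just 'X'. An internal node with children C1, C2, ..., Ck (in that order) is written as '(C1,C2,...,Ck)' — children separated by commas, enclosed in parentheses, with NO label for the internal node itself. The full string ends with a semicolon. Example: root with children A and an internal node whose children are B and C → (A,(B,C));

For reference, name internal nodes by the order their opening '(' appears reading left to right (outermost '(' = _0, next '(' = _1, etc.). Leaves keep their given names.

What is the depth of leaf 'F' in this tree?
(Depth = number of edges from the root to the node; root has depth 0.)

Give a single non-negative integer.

Answer: 3

Derivation:
Newick: ((K,Q,(A,S,Z,F),E),X);
Naming internals by '(' encounter order: outermost '(' = _0, next = _1, ...
Query node: F
Path from root: _0 -> _1 -> _2 -> F
Depth of F: 3 (number of edges from root)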